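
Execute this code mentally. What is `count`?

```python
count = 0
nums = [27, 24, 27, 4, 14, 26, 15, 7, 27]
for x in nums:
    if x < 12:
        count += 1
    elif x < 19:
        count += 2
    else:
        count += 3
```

Let's trace through this code step by step.

Initialize: count = 0
Initialize: nums = [27, 24, 27, 4, 14, 26, 15, 7, 27]
Entering loop: for x in nums:

After execution: count = 21
21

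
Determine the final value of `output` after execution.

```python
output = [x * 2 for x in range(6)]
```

Let's trace through this code step by step.

Initialize: output = [x * 2 for x in range(6)]

After execution: output = [0, 2, 4, 6, 8, 10]
[0, 2, 4, 6, 8, 10]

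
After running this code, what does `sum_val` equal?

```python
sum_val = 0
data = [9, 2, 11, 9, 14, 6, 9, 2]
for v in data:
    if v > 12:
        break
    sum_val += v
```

Let's trace through this code step by step.

Initialize: sum_val = 0
Initialize: data = [9, 2, 11, 9, 14, 6, 9, 2]
Entering loop: for v in data:

After execution: sum_val = 31
31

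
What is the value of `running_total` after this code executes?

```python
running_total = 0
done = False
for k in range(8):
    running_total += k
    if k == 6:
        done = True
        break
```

Let's trace through this code step by step.

Initialize: running_total = 0
Initialize: done = False
Entering loop: for k in range(8):

After execution: running_total = 21
21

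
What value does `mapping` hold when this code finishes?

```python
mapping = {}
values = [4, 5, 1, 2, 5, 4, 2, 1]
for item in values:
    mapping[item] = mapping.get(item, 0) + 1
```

Let's trace through this code step by step.

Initialize: mapping = {}
Initialize: values = [4, 5, 1, 2, 5, 4, 2, 1]
Entering loop: for item in values:

After execution: mapping = {4: 2, 5: 2, 1: 2, 2: 2}
{4: 2, 5: 2, 1: 2, 2: 2}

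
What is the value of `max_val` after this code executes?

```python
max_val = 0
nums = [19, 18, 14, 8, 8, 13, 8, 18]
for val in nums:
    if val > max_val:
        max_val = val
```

Let's trace through this code step by step.

Initialize: max_val = 0
Initialize: nums = [19, 18, 14, 8, 8, 13, 8, 18]
Entering loop: for val in nums:

After execution: max_val = 19
19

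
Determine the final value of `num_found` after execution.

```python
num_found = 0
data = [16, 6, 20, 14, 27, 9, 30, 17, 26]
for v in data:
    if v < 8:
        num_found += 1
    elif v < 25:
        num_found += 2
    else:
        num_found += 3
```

Let's trace through this code step by step.

Initialize: num_found = 0
Initialize: data = [16, 6, 20, 14, 27, 9, 30, 17, 26]
Entering loop: for v in data:

After execution: num_found = 20
20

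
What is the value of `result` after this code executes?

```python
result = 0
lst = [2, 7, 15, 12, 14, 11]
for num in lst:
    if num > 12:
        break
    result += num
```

Let's trace through this code step by step.

Initialize: result = 0
Initialize: lst = [2, 7, 15, 12, 14, 11]
Entering loop: for num in lst:

After execution: result = 9
9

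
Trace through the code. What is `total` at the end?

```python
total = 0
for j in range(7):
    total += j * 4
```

Let's trace through this code step by step.

Initialize: total = 0
Entering loop: for j in range(7):

After execution: total = 84
84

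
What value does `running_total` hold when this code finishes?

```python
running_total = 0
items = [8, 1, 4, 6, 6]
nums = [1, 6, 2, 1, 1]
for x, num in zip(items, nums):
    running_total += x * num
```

Let's trace through this code step by step.

Initialize: running_total = 0
Initialize: items = [8, 1, 4, 6, 6]
Initialize: nums = [1, 6, 2, 1, 1]
Entering loop: for x, num in zip(items, nums):

After execution: running_total = 34
34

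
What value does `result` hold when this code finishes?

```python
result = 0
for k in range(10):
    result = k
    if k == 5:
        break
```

Let's trace through this code step by step.

Initialize: result = 0
Entering loop: for k in range(10):

After execution: result = 5
5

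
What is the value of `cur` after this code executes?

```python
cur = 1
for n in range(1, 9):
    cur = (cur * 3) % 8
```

Let's trace through this code step by step.

Initialize: cur = 1
Entering loop: for n in range(1, 9):

After execution: cur = 1
1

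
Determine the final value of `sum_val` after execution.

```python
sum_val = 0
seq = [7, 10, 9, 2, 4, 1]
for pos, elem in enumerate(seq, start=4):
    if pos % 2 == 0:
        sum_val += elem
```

Let's trace through this code step by step.

Initialize: sum_val = 0
Initialize: seq = [7, 10, 9, 2, 4, 1]
Entering loop: for pos, elem in enumerate(seq, start=4):

After execution: sum_val = 20
20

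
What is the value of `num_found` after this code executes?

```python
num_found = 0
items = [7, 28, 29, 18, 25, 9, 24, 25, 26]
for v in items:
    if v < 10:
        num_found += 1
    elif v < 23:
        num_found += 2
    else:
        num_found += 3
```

Let's trace through this code step by step.

Initialize: num_found = 0
Initialize: items = [7, 28, 29, 18, 25, 9, 24, 25, 26]
Entering loop: for v in items:

After execution: num_found = 22
22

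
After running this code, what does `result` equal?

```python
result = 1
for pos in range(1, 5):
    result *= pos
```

Let's trace through this code step by step.

Initialize: result = 1
Entering loop: for pos in range(1, 5):

After execution: result = 24
24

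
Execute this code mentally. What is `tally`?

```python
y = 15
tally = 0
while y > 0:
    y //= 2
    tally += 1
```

Let's trace through this code step by step.

Initialize: y = 15
Initialize: tally = 0
Entering loop: while y > 0:

After execution: tally = 4
4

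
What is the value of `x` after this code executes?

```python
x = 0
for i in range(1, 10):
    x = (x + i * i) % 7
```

Let's trace through this code step by step.

Initialize: x = 0
Entering loop: for i in range(1, 10):

After execution: x = 5
5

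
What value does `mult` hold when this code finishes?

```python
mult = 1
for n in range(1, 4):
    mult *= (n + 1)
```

Let's trace through this code step by step.

Initialize: mult = 1
Entering loop: for n in range(1, 4):

After execution: mult = 24
24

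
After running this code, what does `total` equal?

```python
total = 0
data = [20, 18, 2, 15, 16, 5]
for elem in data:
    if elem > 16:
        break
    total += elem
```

Let's trace through this code step by step.

Initialize: total = 0
Initialize: data = [20, 18, 2, 15, 16, 5]
Entering loop: for elem in data:

After execution: total = 0
0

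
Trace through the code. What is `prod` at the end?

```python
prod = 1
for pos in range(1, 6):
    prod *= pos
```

Let's trace through this code step by step.

Initialize: prod = 1
Entering loop: for pos in range(1, 6):

After execution: prod = 120
120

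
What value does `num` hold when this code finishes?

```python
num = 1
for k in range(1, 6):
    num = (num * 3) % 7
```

Let's trace through this code step by step.

Initialize: num = 1
Entering loop: for k in range(1, 6):

After execution: num = 5
5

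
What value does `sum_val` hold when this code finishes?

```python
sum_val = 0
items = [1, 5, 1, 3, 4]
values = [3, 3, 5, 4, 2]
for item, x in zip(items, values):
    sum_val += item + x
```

Let's trace through this code step by step.

Initialize: sum_val = 0
Initialize: items = [1, 5, 1, 3, 4]
Initialize: values = [3, 3, 5, 4, 2]
Entering loop: for item, x in zip(items, values):

After execution: sum_val = 31
31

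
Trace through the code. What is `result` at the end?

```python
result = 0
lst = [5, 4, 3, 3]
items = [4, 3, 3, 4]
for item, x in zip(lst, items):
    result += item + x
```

Let's trace through this code step by step.

Initialize: result = 0
Initialize: lst = [5, 4, 3, 3]
Initialize: items = [4, 3, 3, 4]
Entering loop: for item, x in zip(lst, items):

After execution: result = 29
29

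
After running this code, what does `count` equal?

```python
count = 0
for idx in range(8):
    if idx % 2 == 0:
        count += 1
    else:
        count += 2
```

Let's trace through this code step by step.

Initialize: count = 0
Entering loop: for idx in range(8):

After execution: count = 12
12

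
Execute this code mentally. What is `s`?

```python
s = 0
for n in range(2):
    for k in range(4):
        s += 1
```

Let's trace through this code step by step.

Initialize: s = 0
Entering loop: for n in range(2):

After execution: s = 8
8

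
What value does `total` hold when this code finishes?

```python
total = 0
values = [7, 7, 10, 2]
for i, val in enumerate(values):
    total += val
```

Let's trace through this code step by step.

Initialize: total = 0
Initialize: values = [7, 7, 10, 2]
Entering loop: for i, val in enumerate(values):

After execution: total = 26
26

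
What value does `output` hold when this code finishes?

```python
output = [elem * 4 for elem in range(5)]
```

Let's trace through this code step by step.

Initialize: output = [elem * 4 for elem in range(5)]

After execution: output = [0, 4, 8, 12, 16]
[0, 4, 8, 12, 16]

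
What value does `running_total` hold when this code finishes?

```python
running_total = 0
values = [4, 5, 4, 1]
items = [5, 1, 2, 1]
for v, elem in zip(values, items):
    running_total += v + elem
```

Let's trace through this code step by step.

Initialize: running_total = 0
Initialize: values = [4, 5, 4, 1]
Initialize: items = [5, 1, 2, 1]
Entering loop: for v, elem in zip(values, items):

After execution: running_total = 23
23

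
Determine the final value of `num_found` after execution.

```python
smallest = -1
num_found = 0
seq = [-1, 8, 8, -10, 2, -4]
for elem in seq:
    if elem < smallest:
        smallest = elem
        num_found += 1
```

Let's trace through this code step by step.

Initialize: smallest = -1
Initialize: num_found = 0
Initialize: seq = [-1, 8, 8, -10, 2, -4]
Entering loop: for elem in seq:

After execution: num_found = 1
1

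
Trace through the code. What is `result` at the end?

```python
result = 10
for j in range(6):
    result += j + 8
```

Let's trace through this code step by step.

Initialize: result = 10
Entering loop: for j in range(6):

After execution: result = 73
73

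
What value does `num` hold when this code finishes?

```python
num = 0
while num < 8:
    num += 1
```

Let's trace through this code step by step.

Initialize: num = 0
Entering loop: while num < 8:

After execution: num = 8
8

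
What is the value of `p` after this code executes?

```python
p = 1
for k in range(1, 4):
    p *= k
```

Let's trace through this code step by step.

Initialize: p = 1
Entering loop: for k in range(1, 4):

After execution: p = 6
6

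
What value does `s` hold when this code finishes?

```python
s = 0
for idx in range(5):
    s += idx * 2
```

Let's trace through this code step by step.

Initialize: s = 0
Entering loop: for idx in range(5):

After execution: s = 20
20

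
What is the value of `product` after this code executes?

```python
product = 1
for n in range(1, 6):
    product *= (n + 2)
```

Let's trace through this code step by step.

Initialize: product = 1
Entering loop: for n in range(1, 6):

After execution: product = 2520
2520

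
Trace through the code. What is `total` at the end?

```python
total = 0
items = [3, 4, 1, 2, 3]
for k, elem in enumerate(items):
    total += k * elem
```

Let's trace through this code step by step.

Initialize: total = 0
Initialize: items = [3, 4, 1, 2, 3]
Entering loop: for k, elem in enumerate(items):

After execution: total = 24
24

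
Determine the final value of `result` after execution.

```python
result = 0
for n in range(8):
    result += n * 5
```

Let's trace through this code step by step.

Initialize: result = 0
Entering loop: for n in range(8):

After execution: result = 140
140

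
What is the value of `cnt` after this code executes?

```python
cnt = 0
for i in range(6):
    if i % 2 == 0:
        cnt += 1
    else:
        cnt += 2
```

Let's trace through this code step by step.

Initialize: cnt = 0
Entering loop: for i in range(6):

After execution: cnt = 9
9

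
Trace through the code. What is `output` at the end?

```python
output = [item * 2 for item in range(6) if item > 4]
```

Let's trace through this code step by step.

Initialize: output = [item * 2 for item in range(6) if item > 4]

After execution: output = [10]
[10]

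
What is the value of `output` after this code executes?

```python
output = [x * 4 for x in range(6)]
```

Let's trace through this code step by step.

Initialize: output = [x * 4 for x in range(6)]

After execution: output = [0, 4, 8, 12, 16, 20]
[0, 4, 8, 12, 16, 20]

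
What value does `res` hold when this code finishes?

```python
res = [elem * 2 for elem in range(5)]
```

Let's trace through this code step by step.

Initialize: res = [elem * 2 for elem in range(5)]

After execution: res = [0, 2, 4, 6, 8]
[0, 2, 4, 6, 8]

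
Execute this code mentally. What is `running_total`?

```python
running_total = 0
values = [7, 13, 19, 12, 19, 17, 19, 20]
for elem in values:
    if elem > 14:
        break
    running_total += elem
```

Let's trace through this code step by step.

Initialize: running_total = 0
Initialize: values = [7, 13, 19, 12, 19, 17, 19, 20]
Entering loop: for elem in values:

After execution: running_total = 20
20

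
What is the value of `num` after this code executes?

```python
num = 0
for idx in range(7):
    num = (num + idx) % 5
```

Let's trace through this code step by step.

Initialize: num = 0
Entering loop: for idx in range(7):

After execution: num = 1
1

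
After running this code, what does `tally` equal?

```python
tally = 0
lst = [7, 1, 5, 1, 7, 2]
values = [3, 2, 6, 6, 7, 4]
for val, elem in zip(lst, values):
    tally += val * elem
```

Let's trace through this code step by step.

Initialize: tally = 0
Initialize: lst = [7, 1, 5, 1, 7, 2]
Initialize: values = [3, 2, 6, 6, 7, 4]
Entering loop: for val, elem in zip(lst, values):

After execution: tally = 116
116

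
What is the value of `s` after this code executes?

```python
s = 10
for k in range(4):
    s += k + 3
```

Let's trace through this code step by step.

Initialize: s = 10
Entering loop: for k in range(4):

After execution: s = 28
28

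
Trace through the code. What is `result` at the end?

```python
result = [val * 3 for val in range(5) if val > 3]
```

Let's trace through this code step by step.

Initialize: result = [val * 3 for val in range(5) if val > 3]

After execution: result = [12]
[12]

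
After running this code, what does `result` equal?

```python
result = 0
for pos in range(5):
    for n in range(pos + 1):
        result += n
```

Let's trace through this code step by step.

Initialize: result = 0
Entering loop: for pos in range(5):

After execution: result = 20
20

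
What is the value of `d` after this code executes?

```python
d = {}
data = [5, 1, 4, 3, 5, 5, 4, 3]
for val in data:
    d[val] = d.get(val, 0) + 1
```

Let's trace through this code step by step.

Initialize: d = {}
Initialize: data = [5, 1, 4, 3, 5, 5, 4, 3]
Entering loop: for val in data:

After execution: d = {5: 3, 1: 1, 4: 2, 3: 2}
{5: 3, 1: 1, 4: 2, 3: 2}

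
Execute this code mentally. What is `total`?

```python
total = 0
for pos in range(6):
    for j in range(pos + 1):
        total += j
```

Let's trace through this code step by step.

Initialize: total = 0
Entering loop: for pos in range(6):

After execution: total = 35
35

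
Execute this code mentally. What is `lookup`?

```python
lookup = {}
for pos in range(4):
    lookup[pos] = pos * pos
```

Let's trace through this code step by step.

Initialize: lookup = {}
Entering loop: for pos in range(4):

After execution: lookup = {0: 0, 1: 1, 2: 4, 3: 9}
{0: 0, 1: 1, 2: 4, 3: 9}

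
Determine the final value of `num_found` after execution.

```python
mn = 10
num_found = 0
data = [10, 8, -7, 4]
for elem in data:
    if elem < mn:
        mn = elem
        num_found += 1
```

Let's trace through this code step by step.

Initialize: mn = 10
Initialize: num_found = 0
Initialize: data = [10, 8, -7, 4]
Entering loop: for elem in data:

After execution: num_found = 2
2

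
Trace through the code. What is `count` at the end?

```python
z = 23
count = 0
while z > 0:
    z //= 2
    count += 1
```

Let's trace through this code step by step.

Initialize: z = 23
Initialize: count = 0
Entering loop: while z > 0:

After execution: count = 5
5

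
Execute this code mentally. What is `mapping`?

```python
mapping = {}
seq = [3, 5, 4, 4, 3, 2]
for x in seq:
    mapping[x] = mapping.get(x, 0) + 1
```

Let's trace through this code step by step.

Initialize: mapping = {}
Initialize: seq = [3, 5, 4, 4, 3, 2]
Entering loop: for x in seq:

After execution: mapping = {3: 2, 5: 1, 4: 2, 2: 1}
{3: 2, 5: 1, 4: 2, 2: 1}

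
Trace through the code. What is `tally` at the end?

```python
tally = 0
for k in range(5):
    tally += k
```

Let's trace through this code step by step.

Initialize: tally = 0
Entering loop: for k in range(5):

After execution: tally = 10
10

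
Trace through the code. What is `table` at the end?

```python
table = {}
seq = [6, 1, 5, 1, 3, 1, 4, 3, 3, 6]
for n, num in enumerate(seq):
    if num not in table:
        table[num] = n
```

Let's trace through this code step by step.

Initialize: table = {}
Initialize: seq = [6, 1, 5, 1, 3, 1, 4, 3, 3, 6]
Entering loop: for n, num in enumerate(seq):

After execution: table = {6: 0, 1: 1, 5: 2, 3: 4, 4: 6}
{6: 0, 1: 1, 5: 2, 3: 4, 4: 6}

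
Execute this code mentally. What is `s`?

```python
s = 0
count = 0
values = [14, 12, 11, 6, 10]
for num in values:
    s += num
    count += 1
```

Let's trace through this code step by step.

Initialize: s = 0
Initialize: count = 0
Initialize: values = [14, 12, 11, 6, 10]
Entering loop: for num in values:

After execution: s = 53
53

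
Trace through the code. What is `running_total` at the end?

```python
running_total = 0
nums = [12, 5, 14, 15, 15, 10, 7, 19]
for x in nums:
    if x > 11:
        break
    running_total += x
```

Let's trace through this code step by step.

Initialize: running_total = 0
Initialize: nums = [12, 5, 14, 15, 15, 10, 7, 19]
Entering loop: for x in nums:

After execution: running_total = 0
0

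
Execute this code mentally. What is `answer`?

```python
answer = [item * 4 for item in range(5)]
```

Let's trace through this code step by step.

Initialize: answer = [item * 4 for item in range(5)]

After execution: answer = [0, 4, 8, 12, 16]
[0, 4, 8, 12, 16]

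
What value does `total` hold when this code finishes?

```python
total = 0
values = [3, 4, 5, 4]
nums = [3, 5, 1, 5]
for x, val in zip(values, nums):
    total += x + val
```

Let's trace through this code step by step.

Initialize: total = 0
Initialize: values = [3, 4, 5, 4]
Initialize: nums = [3, 5, 1, 5]
Entering loop: for x, val in zip(values, nums):

After execution: total = 30
30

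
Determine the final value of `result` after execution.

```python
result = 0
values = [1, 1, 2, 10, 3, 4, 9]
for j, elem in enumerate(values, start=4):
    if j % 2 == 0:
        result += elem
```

Let's trace through this code step by step.

Initialize: result = 0
Initialize: values = [1, 1, 2, 10, 3, 4, 9]
Entering loop: for j, elem in enumerate(values, start=4):

After execution: result = 15
15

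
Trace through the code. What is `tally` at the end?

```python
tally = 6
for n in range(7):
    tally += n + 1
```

Let's trace through this code step by step.

Initialize: tally = 6
Entering loop: for n in range(7):

After execution: tally = 34
34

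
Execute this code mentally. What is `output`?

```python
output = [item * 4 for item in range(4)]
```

Let's trace through this code step by step.

Initialize: output = [item * 4 for item in range(4)]

After execution: output = [0, 4, 8, 12]
[0, 4, 8, 12]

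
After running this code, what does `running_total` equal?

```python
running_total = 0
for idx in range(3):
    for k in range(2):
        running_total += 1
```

Let's trace through this code step by step.

Initialize: running_total = 0
Entering loop: for idx in range(3):

After execution: running_total = 6
6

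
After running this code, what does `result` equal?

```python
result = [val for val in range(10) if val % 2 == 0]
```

Let's trace through this code step by step.

Initialize: result = [val for val in range(10) if val % 2 == 0]

After execution: result = [0, 2, 4, 6, 8]
[0, 2, 4, 6, 8]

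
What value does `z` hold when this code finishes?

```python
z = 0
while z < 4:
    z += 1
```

Let's trace through this code step by step.

Initialize: z = 0
Entering loop: while z < 4:

After execution: z = 4
4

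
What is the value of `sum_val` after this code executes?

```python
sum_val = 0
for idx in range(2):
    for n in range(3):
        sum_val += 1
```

Let's trace through this code step by step.

Initialize: sum_val = 0
Entering loop: for idx in range(2):

After execution: sum_val = 6
6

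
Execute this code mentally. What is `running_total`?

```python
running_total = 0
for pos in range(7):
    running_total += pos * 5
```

Let's trace through this code step by step.

Initialize: running_total = 0
Entering loop: for pos in range(7):

After execution: running_total = 105
105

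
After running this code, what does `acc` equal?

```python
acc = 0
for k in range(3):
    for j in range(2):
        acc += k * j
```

Let's trace through this code step by step.

Initialize: acc = 0
Entering loop: for k in range(3):

After execution: acc = 3
3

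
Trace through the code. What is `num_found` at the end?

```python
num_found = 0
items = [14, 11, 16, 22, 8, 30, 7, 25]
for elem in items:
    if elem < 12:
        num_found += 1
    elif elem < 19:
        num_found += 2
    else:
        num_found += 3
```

Let's trace through this code step by step.

Initialize: num_found = 0
Initialize: items = [14, 11, 16, 22, 8, 30, 7, 25]
Entering loop: for elem in items:

After execution: num_found = 16
16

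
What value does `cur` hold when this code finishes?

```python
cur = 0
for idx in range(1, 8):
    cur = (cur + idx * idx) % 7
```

Let's trace through this code step by step.

Initialize: cur = 0
Entering loop: for idx in range(1, 8):

After execution: cur = 0
0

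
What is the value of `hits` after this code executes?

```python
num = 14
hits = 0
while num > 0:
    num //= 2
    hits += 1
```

Let's trace through this code step by step.

Initialize: num = 14
Initialize: hits = 0
Entering loop: while num > 0:

After execution: hits = 4
4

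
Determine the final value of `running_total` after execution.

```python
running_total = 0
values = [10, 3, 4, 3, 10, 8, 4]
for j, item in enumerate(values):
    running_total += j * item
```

Let's trace through this code step by step.

Initialize: running_total = 0
Initialize: values = [10, 3, 4, 3, 10, 8, 4]
Entering loop: for j, item in enumerate(values):

After execution: running_total = 124
124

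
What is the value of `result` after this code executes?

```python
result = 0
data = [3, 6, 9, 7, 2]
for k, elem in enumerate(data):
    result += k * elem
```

Let's trace through this code step by step.

Initialize: result = 0
Initialize: data = [3, 6, 9, 7, 2]
Entering loop: for k, elem in enumerate(data):

After execution: result = 53
53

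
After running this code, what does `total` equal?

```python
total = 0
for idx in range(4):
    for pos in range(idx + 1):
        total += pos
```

Let's trace through this code step by step.

Initialize: total = 0
Entering loop: for idx in range(4):

After execution: total = 10
10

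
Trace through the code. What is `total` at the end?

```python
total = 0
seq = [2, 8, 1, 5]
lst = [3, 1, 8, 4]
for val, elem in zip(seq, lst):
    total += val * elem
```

Let's trace through this code step by step.

Initialize: total = 0
Initialize: seq = [2, 8, 1, 5]
Initialize: lst = [3, 1, 8, 4]
Entering loop: for val, elem in zip(seq, lst):

After execution: total = 42
42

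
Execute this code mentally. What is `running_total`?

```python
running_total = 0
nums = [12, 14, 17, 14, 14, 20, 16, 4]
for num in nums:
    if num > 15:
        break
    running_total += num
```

Let's trace through this code step by step.

Initialize: running_total = 0
Initialize: nums = [12, 14, 17, 14, 14, 20, 16, 4]
Entering loop: for num in nums:

After execution: running_total = 26
26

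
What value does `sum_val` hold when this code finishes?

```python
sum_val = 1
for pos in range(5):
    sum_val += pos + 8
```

Let's trace through this code step by step.

Initialize: sum_val = 1
Entering loop: for pos in range(5):

After execution: sum_val = 51
51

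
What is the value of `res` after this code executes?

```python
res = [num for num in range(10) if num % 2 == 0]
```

Let's trace through this code step by step.

Initialize: res = [num for num in range(10) if num % 2 == 0]

After execution: res = [0, 2, 4, 6, 8]
[0, 2, 4, 6, 8]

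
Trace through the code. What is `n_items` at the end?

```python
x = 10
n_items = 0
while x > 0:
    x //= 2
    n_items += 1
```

Let's trace through this code step by step.

Initialize: x = 10
Initialize: n_items = 0
Entering loop: while x > 0:

After execution: n_items = 4
4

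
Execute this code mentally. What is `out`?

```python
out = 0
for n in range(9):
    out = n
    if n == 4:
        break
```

Let's trace through this code step by step.

Initialize: out = 0
Entering loop: for n in range(9):

After execution: out = 4
4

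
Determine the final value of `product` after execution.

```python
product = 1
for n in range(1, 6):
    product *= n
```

Let's trace through this code step by step.

Initialize: product = 1
Entering loop: for n in range(1, 6):

After execution: product = 120
120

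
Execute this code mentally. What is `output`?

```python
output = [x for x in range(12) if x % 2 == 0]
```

Let's trace through this code step by step.

Initialize: output = [x for x in range(12) if x % 2 == 0]

After execution: output = [0, 2, 4, 6, 8, 10]
[0, 2, 4, 6, 8, 10]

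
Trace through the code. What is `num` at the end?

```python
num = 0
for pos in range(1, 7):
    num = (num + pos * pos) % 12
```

Let's trace through this code step by step.

Initialize: num = 0
Entering loop: for pos in range(1, 7):

After execution: num = 7
7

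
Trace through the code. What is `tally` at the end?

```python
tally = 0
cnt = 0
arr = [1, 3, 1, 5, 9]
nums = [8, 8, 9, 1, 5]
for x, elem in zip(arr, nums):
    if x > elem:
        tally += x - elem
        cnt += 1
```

Let's trace through this code step by step.

Initialize: tally = 0
Initialize: cnt = 0
Initialize: arr = [1, 3, 1, 5, 9]
Initialize: nums = [8, 8, 9, 1, 5]
Entering loop: for x, elem in zip(arr, nums):

After execution: tally = 8
8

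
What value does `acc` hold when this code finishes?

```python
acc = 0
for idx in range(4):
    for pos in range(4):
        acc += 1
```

Let's trace through this code step by step.

Initialize: acc = 0
Entering loop: for idx in range(4):

After execution: acc = 16
16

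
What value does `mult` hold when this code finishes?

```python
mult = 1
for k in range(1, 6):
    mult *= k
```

Let's trace through this code step by step.

Initialize: mult = 1
Entering loop: for k in range(1, 6):

After execution: mult = 120
120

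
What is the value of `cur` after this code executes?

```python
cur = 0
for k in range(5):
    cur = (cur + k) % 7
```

Let's trace through this code step by step.

Initialize: cur = 0
Entering loop: for k in range(5):

After execution: cur = 3
3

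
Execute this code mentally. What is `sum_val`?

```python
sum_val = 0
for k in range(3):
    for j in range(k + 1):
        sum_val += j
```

Let's trace through this code step by step.

Initialize: sum_val = 0
Entering loop: for k in range(3):

After execution: sum_val = 4
4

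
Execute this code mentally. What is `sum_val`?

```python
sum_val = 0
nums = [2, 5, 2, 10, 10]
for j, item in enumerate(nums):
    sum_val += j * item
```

Let's trace through this code step by step.

Initialize: sum_val = 0
Initialize: nums = [2, 5, 2, 10, 10]
Entering loop: for j, item in enumerate(nums):

After execution: sum_val = 79
79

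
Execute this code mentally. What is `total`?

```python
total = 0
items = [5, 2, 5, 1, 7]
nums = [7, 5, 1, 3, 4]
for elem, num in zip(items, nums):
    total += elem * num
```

Let's trace through this code step by step.

Initialize: total = 0
Initialize: items = [5, 2, 5, 1, 7]
Initialize: nums = [7, 5, 1, 3, 4]
Entering loop: for elem, num in zip(items, nums):

After execution: total = 81
81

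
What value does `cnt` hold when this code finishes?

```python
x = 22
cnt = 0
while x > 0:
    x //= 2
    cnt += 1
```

Let's trace through this code step by step.

Initialize: x = 22
Initialize: cnt = 0
Entering loop: while x > 0:

After execution: cnt = 5
5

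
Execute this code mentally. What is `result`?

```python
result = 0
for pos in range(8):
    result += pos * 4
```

Let's trace through this code step by step.

Initialize: result = 0
Entering loop: for pos in range(8):

After execution: result = 112
112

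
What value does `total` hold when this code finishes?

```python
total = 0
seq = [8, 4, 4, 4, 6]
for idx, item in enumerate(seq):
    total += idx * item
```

Let's trace through this code step by step.

Initialize: total = 0
Initialize: seq = [8, 4, 4, 4, 6]
Entering loop: for idx, item in enumerate(seq):

After execution: total = 48
48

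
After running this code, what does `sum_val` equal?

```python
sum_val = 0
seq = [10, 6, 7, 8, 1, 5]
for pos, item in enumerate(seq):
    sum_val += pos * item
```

Let's trace through this code step by step.

Initialize: sum_val = 0
Initialize: seq = [10, 6, 7, 8, 1, 5]
Entering loop: for pos, item in enumerate(seq):

After execution: sum_val = 73
73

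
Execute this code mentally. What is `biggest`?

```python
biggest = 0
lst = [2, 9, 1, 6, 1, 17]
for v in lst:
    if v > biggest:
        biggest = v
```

Let's trace through this code step by step.

Initialize: biggest = 0
Initialize: lst = [2, 9, 1, 6, 1, 17]
Entering loop: for v in lst:

After execution: biggest = 17
17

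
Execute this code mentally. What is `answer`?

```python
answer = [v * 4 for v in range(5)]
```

Let's trace through this code step by step.

Initialize: answer = [v * 4 for v in range(5)]

After execution: answer = [0, 4, 8, 12, 16]
[0, 4, 8, 12, 16]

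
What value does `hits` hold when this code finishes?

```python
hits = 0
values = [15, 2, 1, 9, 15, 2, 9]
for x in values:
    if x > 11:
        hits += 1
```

Let's trace through this code step by step.

Initialize: hits = 0
Initialize: values = [15, 2, 1, 9, 15, 2, 9]
Entering loop: for x in values:

After execution: hits = 2
2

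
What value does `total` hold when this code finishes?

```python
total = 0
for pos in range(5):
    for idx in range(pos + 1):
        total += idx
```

Let's trace through this code step by step.

Initialize: total = 0
Entering loop: for pos in range(5):

After execution: total = 20
20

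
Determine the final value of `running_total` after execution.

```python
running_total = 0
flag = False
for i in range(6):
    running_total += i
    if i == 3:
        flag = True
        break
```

Let's trace through this code step by step.

Initialize: running_total = 0
Initialize: flag = False
Entering loop: for i in range(6):

After execution: running_total = 6
6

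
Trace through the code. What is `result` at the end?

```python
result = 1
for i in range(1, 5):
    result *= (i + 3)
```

Let's trace through this code step by step.

Initialize: result = 1
Entering loop: for i in range(1, 5):

After execution: result = 840
840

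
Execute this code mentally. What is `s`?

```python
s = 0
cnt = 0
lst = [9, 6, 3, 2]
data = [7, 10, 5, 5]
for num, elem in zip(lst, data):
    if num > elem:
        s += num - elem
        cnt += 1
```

Let's trace through this code step by step.

Initialize: s = 0
Initialize: cnt = 0
Initialize: lst = [9, 6, 3, 2]
Initialize: data = [7, 10, 5, 5]
Entering loop: for num, elem in zip(lst, data):

After execution: s = 2
2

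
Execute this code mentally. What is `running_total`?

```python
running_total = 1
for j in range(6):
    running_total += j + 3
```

Let's trace through this code step by step.

Initialize: running_total = 1
Entering loop: for j in range(6):

After execution: running_total = 34
34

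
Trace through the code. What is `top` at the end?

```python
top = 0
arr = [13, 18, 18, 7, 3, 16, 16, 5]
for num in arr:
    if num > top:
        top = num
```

Let's trace through this code step by step.

Initialize: top = 0
Initialize: arr = [13, 18, 18, 7, 3, 16, 16, 5]
Entering loop: for num in arr:

After execution: top = 18
18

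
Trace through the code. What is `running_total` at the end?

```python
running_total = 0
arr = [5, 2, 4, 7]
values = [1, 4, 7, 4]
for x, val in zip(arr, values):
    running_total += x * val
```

Let's trace through this code step by step.

Initialize: running_total = 0
Initialize: arr = [5, 2, 4, 7]
Initialize: values = [1, 4, 7, 4]
Entering loop: for x, val in zip(arr, values):

After execution: running_total = 69
69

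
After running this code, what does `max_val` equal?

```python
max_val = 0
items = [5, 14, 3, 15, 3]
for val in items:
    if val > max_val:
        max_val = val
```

Let's trace through this code step by step.

Initialize: max_val = 0
Initialize: items = [5, 14, 3, 15, 3]
Entering loop: for val in items:

After execution: max_val = 15
15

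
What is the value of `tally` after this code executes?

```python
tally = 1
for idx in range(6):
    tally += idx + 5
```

Let's trace through this code step by step.

Initialize: tally = 1
Entering loop: for idx in range(6):

After execution: tally = 46
46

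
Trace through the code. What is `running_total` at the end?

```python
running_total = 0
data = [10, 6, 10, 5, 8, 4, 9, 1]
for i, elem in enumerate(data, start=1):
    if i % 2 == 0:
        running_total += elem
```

Let's trace through this code step by step.

Initialize: running_total = 0
Initialize: data = [10, 6, 10, 5, 8, 4, 9, 1]
Entering loop: for i, elem in enumerate(data, start=1):

After execution: running_total = 16
16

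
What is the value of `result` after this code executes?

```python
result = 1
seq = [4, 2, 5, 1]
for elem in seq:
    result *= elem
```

Let's trace through this code step by step.

Initialize: result = 1
Initialize: seq = [4, 2, 5, 1]
Entering loop: for elem in seq:

After execution: result = 40
40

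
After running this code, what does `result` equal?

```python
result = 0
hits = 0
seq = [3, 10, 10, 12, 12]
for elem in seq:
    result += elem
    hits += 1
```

Let's trace through this code step by step.

Initialize: result = 0
Initialize: hits = 0
Initialize: seq = [3, 10, 10, 12, 12]
Entering loop: for elem in seq:

After execution: result = 47
47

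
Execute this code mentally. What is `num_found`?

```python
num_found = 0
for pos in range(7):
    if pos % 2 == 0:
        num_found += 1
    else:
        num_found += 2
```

Let's trace through this code step by step.

Initialize: num_found = 0
Entering loop: for pos in range(7):

After execution: num_found = 10
10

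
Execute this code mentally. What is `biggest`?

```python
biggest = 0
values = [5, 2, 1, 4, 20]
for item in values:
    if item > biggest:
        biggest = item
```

Let's trace through this code step by step.

Initialize: biggest = 0
Initialize: values = [5, 2, 1, 4, 20]
Entering loop: for item in values:

After execution: biggest = 20
20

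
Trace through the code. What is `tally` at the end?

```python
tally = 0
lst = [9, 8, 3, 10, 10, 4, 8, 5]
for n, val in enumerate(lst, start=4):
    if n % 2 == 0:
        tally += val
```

Let's trace through this code step by step.

Initialize: tally = 0
Initialize: lst = [9, 8, 3, 10, 10, 4, 8, 5]
Entering loop: for n, val in enumerate(lst, start=4):

After execution: tally = 30
30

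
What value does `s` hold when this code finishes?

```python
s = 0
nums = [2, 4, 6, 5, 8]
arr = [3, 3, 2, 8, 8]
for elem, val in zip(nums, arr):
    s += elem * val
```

Let's trace through this code step by step.

Initialize: s = 0
Initialize: nums = [2, 4, 6, 5, 8]
Initialize: arr = [3, 3, 2, 8, 8]
Entering loop: for elem, val in zip(nums, arr):

After execution: s = 134
134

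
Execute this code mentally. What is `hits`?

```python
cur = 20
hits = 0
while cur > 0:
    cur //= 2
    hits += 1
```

Let's trace through this code step by step.

Initialize: cur = 20
Initialize: hits = 0
Entering loop: while cur > 0:

After execution: hits = 5
5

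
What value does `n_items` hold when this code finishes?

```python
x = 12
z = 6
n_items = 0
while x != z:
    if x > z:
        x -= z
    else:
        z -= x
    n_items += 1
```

Let's trace through this code step by step.

Initialize: x = 12
Initialize: z = 6
Initialize: n_items = 0
Entering loop: while x != z:

After execution: n_items = 1
1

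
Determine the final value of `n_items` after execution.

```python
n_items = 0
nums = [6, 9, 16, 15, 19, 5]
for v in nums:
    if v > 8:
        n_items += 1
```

Let's trace through this code step by step.

Initialize: n_items = 0
Initialize: nums = [6, 9, 16, 15, 19, 5]
Entering loop: for v in nums:

After execution: n_items = 4
4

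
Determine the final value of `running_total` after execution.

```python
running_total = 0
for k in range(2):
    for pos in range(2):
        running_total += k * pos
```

Let's trace through this code step by step.

Initialize: running_total = 0
Entering loop: for k in range(2):

After execution: running_total = 1
1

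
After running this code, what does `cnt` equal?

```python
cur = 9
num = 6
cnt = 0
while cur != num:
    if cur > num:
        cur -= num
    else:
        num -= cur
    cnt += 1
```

Let's trace through this code step by step.

Initialize: cur = 9
Initialize: num = 6
Initialize: cnt = 0
Entering loop: while cur != num:

After execution: cnt = 2
2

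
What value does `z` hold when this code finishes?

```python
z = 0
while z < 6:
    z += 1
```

Let's trace through this code step by step.

Initialize: z = 0
Entering loop: while z < 6:

After execution: z = 6
6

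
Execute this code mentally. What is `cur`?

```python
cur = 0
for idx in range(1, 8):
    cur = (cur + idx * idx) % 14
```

Let's trace through this code step by step.

Initialize: cur = 0
Entering loop: for idx in range(1, 8):

After execution: cur = 0
0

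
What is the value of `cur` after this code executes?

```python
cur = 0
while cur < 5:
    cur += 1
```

Let's trace through this code step by step.

Initialize: cur = 0
Entering loop: while cur < 5:

After execution: cur = 5
5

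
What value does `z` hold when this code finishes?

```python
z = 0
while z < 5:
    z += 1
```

Let's trace through this code step by step.

Initialize: z = 0
Entering loop: while z < 5:

After execution: z = 5
5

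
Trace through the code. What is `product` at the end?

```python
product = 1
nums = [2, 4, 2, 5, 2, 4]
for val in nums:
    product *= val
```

Let's trace through this code step by step.

Initialize: product = 1
Initialize: nums = [2, 4, 2, 5, 2, 4]
Entering loop: for val in nums:

After execution: product = 640
640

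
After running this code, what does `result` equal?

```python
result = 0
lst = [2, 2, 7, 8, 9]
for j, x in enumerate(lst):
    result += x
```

Let's trace through this code step by step.

Initialize: result = 0
Initialize: lst = [2, 2, 7, 8, 9]
Entering loop: for j, x in enumerate(lst):

After execution: result = 28
28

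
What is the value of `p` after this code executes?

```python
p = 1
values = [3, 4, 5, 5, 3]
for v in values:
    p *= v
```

Let's trace through this code step by step.

Initialize: p = 1
Initialize: values = [3, 4, 5, 5, 3]
Entering loop: for v in values:

After execution: p = 900
900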